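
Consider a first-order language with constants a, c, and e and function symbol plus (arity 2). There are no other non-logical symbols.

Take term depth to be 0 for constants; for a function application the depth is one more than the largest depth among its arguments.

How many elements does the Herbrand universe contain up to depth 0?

3

Write N_k for the number of ground terms of depth ≤ k. A term of depth ≤ k is either a constant or a function symbol applied to arguments of depth ≤ k−1, so N_k = 3 + N_{k-1}^2.
N_0 = 3
Explicitly: a, c, e.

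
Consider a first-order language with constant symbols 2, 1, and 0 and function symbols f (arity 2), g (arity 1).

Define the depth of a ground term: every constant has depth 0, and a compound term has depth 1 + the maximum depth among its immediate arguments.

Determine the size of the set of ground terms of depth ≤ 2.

Count level by level. With function symbols f/2, g/1, the terms of depth ≤ k are the 3 constants together with each function applied to depth-≤(k−1) tuples, so N_k = 3 + N_{k-1}^2 + N_{k-1}.
N_0 = 3
N_1 = 3 + 3^2 + 3 = 15
N_2 = 3 + 15^2 + 15 = 243

243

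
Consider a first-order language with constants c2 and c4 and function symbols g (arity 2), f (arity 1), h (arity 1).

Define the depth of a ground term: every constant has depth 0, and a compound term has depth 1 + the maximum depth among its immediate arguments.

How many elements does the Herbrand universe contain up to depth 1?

Write N_k for the number of ground terms of depth ≤ k. A term of depth ≤ k is either a constant or a function symbol applied to arguments of depth ≤ k−1, so N_k = 2 + N_{k-1}^2 + N_{k-1} + N_{k-1}.
N_0 = 2
N_1 = 2 + 2^2 + 2 + 2 = 10
Explicitly: c2, c4, g(c2, c2), g(c2, c4), g(c4, c2), g(c4, c4), f(c2), f(c4), h(c2), h(c4).

10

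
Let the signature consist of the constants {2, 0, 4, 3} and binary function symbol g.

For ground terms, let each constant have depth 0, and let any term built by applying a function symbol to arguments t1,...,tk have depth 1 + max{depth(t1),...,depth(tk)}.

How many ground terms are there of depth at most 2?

Write N_k for the number of ground terms of depth ≤ k. A term of depth ≤ k is either a constant or a function symbol applied to arguments of depth ≤ k−1, so N_k = 4 + N_{k-1}^2.
N_0 = 4
N_1 = 4 + 4^2 = 20
N_2 = 4 + 20^2 = 404

404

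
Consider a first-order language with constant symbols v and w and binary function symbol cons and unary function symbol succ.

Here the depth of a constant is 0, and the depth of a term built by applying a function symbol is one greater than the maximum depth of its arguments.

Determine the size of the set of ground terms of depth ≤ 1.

8

If N_k denotes the number of depth-≤k ground terms, the 2 constants give N_0 = 2, and each function symbol of arity r contributes N_{k-1}^r new terms at level k: N_k = 2 + N_{k-1}^2 + N_{k-1}.
N_0 = 2
N_1 = 2 + 2^2 + 2 = 8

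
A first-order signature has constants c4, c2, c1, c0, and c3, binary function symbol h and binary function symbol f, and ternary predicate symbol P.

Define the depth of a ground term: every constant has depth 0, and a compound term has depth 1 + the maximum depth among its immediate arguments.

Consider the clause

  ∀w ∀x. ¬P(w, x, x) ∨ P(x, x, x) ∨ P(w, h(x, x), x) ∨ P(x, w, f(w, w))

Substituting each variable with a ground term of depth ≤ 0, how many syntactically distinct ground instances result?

Ground terms of depth ≤ 0:
  Count level by level. With function symbols h/2, f/2, the terms of depth ≤ k are the 5 constants together with each function applied to depth-≤(k−1) tuples, so N_k = 5 + N_{k-1}^2 + N_{k-1}^2.
  N_0 = 5
  Explicitly: c4, c2, c1, c0, c3.
So there are 5 ground terms available for substitution.
The body mentions every one of the 2 quantified variables; since ground terms form a free algebra, no two substitutions collapse to the same formula.
Number of ground instances = 5^2 = 25.

25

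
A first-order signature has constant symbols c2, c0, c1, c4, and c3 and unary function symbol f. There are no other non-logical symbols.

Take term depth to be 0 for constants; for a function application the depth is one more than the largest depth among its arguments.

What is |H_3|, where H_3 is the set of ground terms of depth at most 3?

20

Let N_k = |{terms of depth ≤ k}|. Then N_0 = 5 and N_k = 5 + N_{k-1} for k ≥ 1 (one summand per function symbol, arity giving the exponent).
N_0 = 5
N_1 = 5 + 5 = 10
N_2 = 5 + 10 = 15
N_3 = 5 + 15 = 20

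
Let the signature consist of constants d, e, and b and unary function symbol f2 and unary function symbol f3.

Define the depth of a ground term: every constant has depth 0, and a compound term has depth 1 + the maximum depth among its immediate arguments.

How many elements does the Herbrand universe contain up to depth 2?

Let N_k = |{terms of depth ≤ k}|. Then N_0 = 3 and N_k = 3 + N_{k-1} + N_{k-1} for k ≥ 1 (one summand per function symbol, arity giving the exponent).
N_0 = 3
N_1 = 3 + 3 + 3 = 9
N_2 = 3 + 9 + 9 = 21

21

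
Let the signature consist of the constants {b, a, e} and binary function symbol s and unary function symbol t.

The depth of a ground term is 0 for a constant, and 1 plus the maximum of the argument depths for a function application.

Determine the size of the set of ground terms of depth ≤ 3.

59295

Count level by level. With function symbols s/2, t/1, the terms of depth ≤ k are the 3 constants together with each function applied to depth-≤(k−1) tuples, so N_k = 3 + N_{k-1}^2 + N_{k-1}.
N_0 = 3
N_1 = 3 + 3^2 + 3 = 15
N_2 = 3 + 15^2 + 15 = 243
N_3 = 3 + 243^2 + 243 = 59295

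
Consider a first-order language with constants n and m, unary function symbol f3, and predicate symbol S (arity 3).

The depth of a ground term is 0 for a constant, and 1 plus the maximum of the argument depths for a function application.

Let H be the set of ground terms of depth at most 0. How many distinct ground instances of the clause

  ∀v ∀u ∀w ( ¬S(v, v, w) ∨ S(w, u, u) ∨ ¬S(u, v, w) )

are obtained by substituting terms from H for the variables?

Ground terms of depth ≤ 0:
  Let N_k count ground terms of depth at most k. Each non-constant term of depth ≤ k is some function symbol applied to depth-≤(k−1) arguments, giving N_k = 2 + N_{k-1}.
  N_0 = 2
So there are 2 ground terms available for substitution.
There are 3 variables to instantiate (v, u, w), each occurring in at least one literal, so different choices give different ground instances.
Number of ground instances = 2^3 = 8.

8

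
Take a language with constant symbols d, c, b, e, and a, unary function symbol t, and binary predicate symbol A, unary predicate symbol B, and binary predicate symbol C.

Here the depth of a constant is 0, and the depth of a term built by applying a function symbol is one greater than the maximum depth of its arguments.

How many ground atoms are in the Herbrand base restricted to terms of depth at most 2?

465

First count ground terms of depth ≤ 2.
Count level by level. With function symbols t/1, the terms of depth ≤ k are the 5 constants together with each function applied to depth-≤(k−1) tuples, so N_k = 5 + N_{k-1}.
N_0 = 5
N_1 = 5 + 5 = 10
N_2 = 5 + 10 = 15
So |H| = 15.
A ground atom is a predicate applied to a tuple of terms from H, so the count is the sum over predicates of |H|^arity:
  A: 15^2 = 225;  B: 15;  C: 15^2 = 225
Total ground atoms: 225 + 15 + 225 = 465.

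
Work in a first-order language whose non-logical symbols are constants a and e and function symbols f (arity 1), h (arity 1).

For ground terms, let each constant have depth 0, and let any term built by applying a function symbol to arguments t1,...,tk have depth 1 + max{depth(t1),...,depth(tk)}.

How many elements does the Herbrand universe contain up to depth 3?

Count level by level. With function symbols f/1, h/1, the terms of depth ≤ k are the 2 constants together with each function applied to depth-≤(k−1) tuples, so N_k = 2 + N_{k-1} + N_{k-1}.
N_0 = 2
N_1 = 2 + 2 + 2 = 6
N_2 = 2 + 6 + 6 = 14
N_3 = 2 + 14 + 14 = 30

30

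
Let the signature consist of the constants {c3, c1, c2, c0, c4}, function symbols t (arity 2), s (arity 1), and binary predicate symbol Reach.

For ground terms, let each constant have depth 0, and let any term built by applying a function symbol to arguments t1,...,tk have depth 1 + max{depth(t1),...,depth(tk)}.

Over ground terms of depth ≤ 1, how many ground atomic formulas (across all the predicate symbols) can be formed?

First count ground terms of depth ≤ 1.
Count level by level. With function symbols t/2, s/1, the terms of depth ≤ k are the 5 constants together with each function applied to depth-≤(k−1) tuples, so N_k = 5 + N_{k-1}^2 + N_{k-1}.
N_0 = 5
N_1 = 5 + 5^2 + 5 = 35
So |H| = 35.
Ground atoms are formed by filling each argument slot of a predicate with a term from H, so an r-ary predicate gives |H|^r atoms:
  Reach: 35^2 = 1225
Total ground atoms: 1225.

1225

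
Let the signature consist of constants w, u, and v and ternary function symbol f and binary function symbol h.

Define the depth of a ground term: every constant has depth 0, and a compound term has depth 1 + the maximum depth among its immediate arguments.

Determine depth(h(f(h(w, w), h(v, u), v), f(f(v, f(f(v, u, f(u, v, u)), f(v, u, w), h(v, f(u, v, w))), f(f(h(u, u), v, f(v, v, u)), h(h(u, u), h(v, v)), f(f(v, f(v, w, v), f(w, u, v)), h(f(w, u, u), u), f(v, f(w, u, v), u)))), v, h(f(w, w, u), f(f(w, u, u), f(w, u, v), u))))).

7

depth(h(w, w)) = 1 + max(0, 0) = 1
depth(h(v, u)) = 1 + max(0, 0) = 1
depth(f(h(w, w), h(v, u), v)) = 1 + max(1, 1, 0) = 2
depth(f(u, v, u)) = 1 + max(0, 0, 0) = 1
depth(f(v, u, f(u, v, u))) = 1 + max(0, 0, 1) = 2
depth(f(v, u, w)) = 1 + max(0, 0, 0) = 1
depth(f(u, v, w)) = 1 + max(0, 0, 0) = 1
depth(h(v, f(u, v, w))) = 1 + max(0, 1) = 2
depth(f(f(v, u, f(u, v, u)), f(v, u, w), h(v, f(u, v, w)))) = 1 + max(2, 1, 2) = 3
depth(h(u, u)) = 1 + max(0, 0) = 1
depth(f(v, v, u)) = 1 + max(0, 0, 0) = 1
depth(f(h(u, u), v, f(v, v, u))) = 1 + max(1, 0, 1) = 2
depth(h(v, v)) = 1 + max(0, 0) = 1
depth(h(h(u, u), h(v, v))) = 1 + max(1, 1) = 2
depth(f(v, w, v)) = 1 + max(0, 0, 0) = 1
depth(f(w, u, v)) = 1 + max(0, 0, 0) = 1
depth(f(v, f(v, w, v), f(w, u, v))) = 1 + max(0, 1, 1) = 2
depth(f(w, u, u)) = 1 + max(0, 0, 0) = 1
depth(h(f(w, u, u), u)) = 1 + max(1, 0) = 2
depth(f(v, f(w, u, v), u)) = 1 + max(0, 1, 0) = 2
depth(f(f(v, f(v, w, v), f(w, u, v)), h(f(w, u, u), u), f(v, f(w, u, v), u))) = 1 + max(2, 2, 2) = 3
depth(f(f(h(u, u), v, f(v, v, u)), h(h(u, u), h(v, v)), f(f(v, f(v, w, v), f(w, u, v)), h(f(w, u, u), u), f(v, f(w, u, v), u)))) = 1 + max(2, 2, 3) = 4
depth(f(v, f(f(v, u, f(u, v, u)), f(v, u, w), h(v, f(u, v, w))), f(f(h(u, u), v, f(v, v, u)), h(h(u, u), h(v, v)), f(f(v, f(v, w, v), f(w, u, v)), h(f(w, u, u), u), f(v, f(w, u, v), u))))) = 1 + max(0, 3, 4) = 5
depth(f(w, w, u)) = 1 + max(0, 0, 0) = 1
depth(f(f(w, u, u), f(w, u, v), u)) = 1 + max(1, 1, 0) = 2
depth(h(f(w, w, u), f(f(w, u, u), f(w, u, v), u))) = 1 + max(1, 2) = 3
depth(f(f(v, f(f(v, u, f(u, v, u)), f(v, u, w), h(v, f(u, v, w))), f(f(h(u, u), v, f(v, v, u)), h(h(u, u), h(v, v)), f(f(v, f(v, w, v), f(w, u, v)), h(f(w, u, u), u), f(v, f(w, u, v), u)))), v, h(f(w, w, u), f(f(w, u, u), f(w, u, v), u)))) = 1 + max(5, 0, 3) = 6
depth(h(f(h(w, w), h(v, u), v), f(f(v, f(f(v, u, f(u, v, u)), f(v, u, w), h(v, f(u, v, w))), f(f(h(u, u), v, f(v, v, u)), h(h(u, u), h(v, v)), f(f(v, f(v, w, v), f(w, u, v)), h(f(w, u, u), u), f(v, f(w, u, v), u)))), v, h(f(w, w, u), f(f(w, u, u), f(w, u, v), u))))) = 1 + max(2, 6) = 7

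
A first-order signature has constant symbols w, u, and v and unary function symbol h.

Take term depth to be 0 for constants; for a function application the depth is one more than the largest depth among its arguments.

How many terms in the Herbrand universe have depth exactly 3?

If N_k denotes the number of depth-≤k ground terms, the 3 constants give N_0 = 3, and each function symbol of arity r contributes N_{k-1}^r new terms at level k: N_k = 3 + N_{k-1}.
N_0 = 3
N_1 = 3 + 3 = 6
N_2 = 3 + 6 = 9
N_3 = 3 + 9 = 12
Terms of depth exactly 3: N_3 − N_2 = 12 − 9 = 3.

3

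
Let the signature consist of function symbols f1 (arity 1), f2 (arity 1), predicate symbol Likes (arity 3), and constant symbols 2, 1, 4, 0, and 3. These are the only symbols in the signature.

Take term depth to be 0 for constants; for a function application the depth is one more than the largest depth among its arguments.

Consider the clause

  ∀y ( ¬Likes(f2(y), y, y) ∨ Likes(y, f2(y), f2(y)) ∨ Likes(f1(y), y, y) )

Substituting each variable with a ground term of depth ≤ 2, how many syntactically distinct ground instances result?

Ground terms of depth ≤ 2:
  If N_k denotes the number of depth-≤k ground terms, the 5 constants give N_0 = 5, and each function symbol of arity r contributes N_{k-1}^r new terms at level k: N_k = 5 + N_{k-1} + N_{k-1}.
  N_0 = 5
  N_1 = 5 + 5 + 5 = 15
  N_2 = 5 + 15 + 15 = 35
So there are 35 ground terms available for substitution.
The clause has 1 distinct variable (y), which appears in the body. In the free term algebra distinct substitutions yield syntactically distinct ground instances.
Number of ground instances = 35.

35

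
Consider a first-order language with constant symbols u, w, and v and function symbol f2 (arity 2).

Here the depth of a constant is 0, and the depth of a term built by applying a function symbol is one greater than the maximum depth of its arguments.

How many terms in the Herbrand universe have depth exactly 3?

21465

Count level by level. With function symbols f2/2, the terms of depth ≤ k are the 3 constants together with each function applied to depth-≤(k−1) tuples, so N_k = 3 + N_{k-1}^2.
N_0 = 3
N_1 = 3 + 3^2 = 12
N_2 = 3 + 12^2 = 147
N_3 = 3 + 147^2 = 21612
Terms of depth exactly 3: N_3 − N_2 = 21612 − 147 = 21465.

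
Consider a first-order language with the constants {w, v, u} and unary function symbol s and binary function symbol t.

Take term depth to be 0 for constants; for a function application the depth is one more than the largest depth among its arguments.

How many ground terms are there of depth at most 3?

Count level by level. With function symbols s/1, t/2, the terms of depth ≤ k are the 3 constants together with each function applied to depth-≤(k−1) tuples, so N_k = 3 + N_{k-1} + N_{k-1}^2.
N_0 = 3
N_1 = 3 + 3 + 3^2 = 15
N_2 = 3 + 15 + 15^2 = 243
N_3 = 3 + 243 + 243^2 = 59295

59295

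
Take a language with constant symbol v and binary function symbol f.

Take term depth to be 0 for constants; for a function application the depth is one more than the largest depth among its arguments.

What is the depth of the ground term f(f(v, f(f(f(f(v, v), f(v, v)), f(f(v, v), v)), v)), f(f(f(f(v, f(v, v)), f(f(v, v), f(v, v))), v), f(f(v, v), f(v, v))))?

6

depth(f(v, v)) = 1 + max(0, 0) = 1
depth(f(f(v, v), f(v, v))) = 1 + max(1, 1) = 2
depth(f(f(v, v), v)) = 1 + max(1, 0) = 2
depth(f(f(f(v, v), f(v, v)), f(f(v, v), v))) = 1 + max(2, 2) = 3
depth(f(f(f(f(v, v), f(v, v)), f(f(v, v), v)), v)) = 1 + max(3, 0) = 4
depth(f(v, f(f(f(f(v, v), f(v, v)), f(f(v, v), v)), v))) = 1 + max(0, 4) = 5
depth(f(v, f(v, v))) = 1 + max(0, 1) = 2
depth(f(f(v, f(v, v)), f(f(v, v), f(v, v)))) = 1 + max(2, 2) = 3
depth(f(f(f(v, f(v, v)), f(f(v, v), f(v, v))), v)) = 1 + max(3, 0) = 4
depth(f(f(f(f(v, f(v, v)), f(f(v, v), f(v, v))), v), f(f(v, v), f(v, v)))) = 1 + max(4, 2) = 5
depth(f(f(v, f(f(f(f(v, v), f(v, v)), f(f(v, v), v)), v)), f(f(f(f(v, f(v, v)), f(f(v, v), f(v, v))), v), f(f(v, v), f(v, v))))) = 1 + max(5, 5) = 6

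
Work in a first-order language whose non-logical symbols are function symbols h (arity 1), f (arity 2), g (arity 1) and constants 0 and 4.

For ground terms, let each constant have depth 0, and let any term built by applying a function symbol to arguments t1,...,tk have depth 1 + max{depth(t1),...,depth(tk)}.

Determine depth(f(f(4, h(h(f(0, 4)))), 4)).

5

depth(f(0, 4)) = 1 + max(0, 0) = 1
depth(h(f(0, 4))) = 1 + depth(f(0, 4)) = 1 + 1 = 2
depth(h(h(f(0, 4)))) = 1 + depth(h(f(0, 4))) = 1 + 2 = 3
depth(f(4, h(h(f(0, 4))))) = 1 + max(0, 3) = 4
depth(f(f(4, h(h(f(0, 4)))), 4)) = 1 + max(4, 0) = 5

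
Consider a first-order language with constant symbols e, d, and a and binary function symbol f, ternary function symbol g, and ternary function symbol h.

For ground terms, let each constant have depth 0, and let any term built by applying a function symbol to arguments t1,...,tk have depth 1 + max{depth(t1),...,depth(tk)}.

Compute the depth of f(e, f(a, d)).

2

depth(f(a, d)) = 1 + max(0, 0) = 1
depth(f(e, f(a, d))) = 1 + max(0, 1) = 2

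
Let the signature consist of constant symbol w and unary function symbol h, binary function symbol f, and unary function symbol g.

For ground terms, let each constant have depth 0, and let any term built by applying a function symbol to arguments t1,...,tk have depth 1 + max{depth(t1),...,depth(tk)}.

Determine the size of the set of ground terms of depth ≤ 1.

4

Let N_k count ground terms of depth at most k. Each non-constant term of depth ≤ k is some function symbol applied to depth-≤(k−1) arguments, giving N_k = 1 + N_{k-1} + N_{k-1}^2 + N_{k-1}.
N_0 = 1
N_1 = 1 + 1 + 1^2 + 1 = 4
Explicitly: w, h(w), f(w, w), g(w).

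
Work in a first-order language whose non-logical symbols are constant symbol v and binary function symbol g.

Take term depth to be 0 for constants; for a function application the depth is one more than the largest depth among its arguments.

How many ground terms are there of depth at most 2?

If N_k denotes the number of depth-≤k ground terms, the 1 constant gives N_0 = 1, and each function symbol of arity r contributes N_{k-1}^r new terms at level k: N_k = 1 + N_{k-1}^2.
N_0 = 1
N_1 = 1 + 1^2 = 2
N_2 = 1 + 2^2 = 5
Explicitly: v, g(v, v), g(v, g(v, v)), g(g(v, v), v), g(g(v, v), g(v, v)).

5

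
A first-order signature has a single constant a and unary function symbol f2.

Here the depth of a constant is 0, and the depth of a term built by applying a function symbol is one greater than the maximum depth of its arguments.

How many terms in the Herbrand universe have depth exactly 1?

Count level by level. With function symbols f2/1, the terms of depth ≤ k are the 1 constant together with each function applied to depth-≤(k−1) tuples, so N_k = 1 + N_{k-1}.
N_0 = 1
N_1 = 1 + 1 = 2
Terms of depth exactly 1: N_1 − N_0 = 2 − 1 = 1.

1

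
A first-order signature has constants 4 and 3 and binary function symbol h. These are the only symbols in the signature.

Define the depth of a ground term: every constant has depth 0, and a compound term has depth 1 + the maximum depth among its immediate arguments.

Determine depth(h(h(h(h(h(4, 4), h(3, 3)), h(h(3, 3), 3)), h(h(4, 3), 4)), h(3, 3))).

depth(h(4, 4)) = 1 + max(0, 0) = 1
depth(h(3, 3)) = 1 + max(0, 0) = 1
depth(h(h(4, 4), h(3, 3))) = 1 + max(1, 1) = 2
depth(h(h(3, 3), 3)) = 1 + max(1, 0) = 2
depth(h(h(h(4, 4), h(3, 3)), h(h(3, 3), 3))) = 1 + max(2, 2) = 3
depth(h(4, 3)) = 1 + max(0, 0) = 1
depth(h(h(4, 3), 4)) = 1 + max(1, 0) = 2
depth(h(h(h(h(4, 4), h(3, 3)), h(h(3, 3), 3)), h(h(4, 3), 4))) = 1 + max(3, 2) = 4
depth(h(h(h(h(h(4, 4), h(3, 3)), h(h(3, 3), 3)), h(h(4, 3), 4)), h(3, 3))) = 1 + max(4, 1) = 5

5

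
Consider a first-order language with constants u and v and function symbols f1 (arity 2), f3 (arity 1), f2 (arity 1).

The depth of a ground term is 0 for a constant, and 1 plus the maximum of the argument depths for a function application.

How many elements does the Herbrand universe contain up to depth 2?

Let N_k = |{terms of depth ≤ k}|. Then N_0 = 2 and N_k = 2 + N_{k-1}^2 + N_{k-1} + N_{k-1} for k ≥ 1 (one summand per function symbol, arity giving the exponent).
N_0 = 2
N_1 = 2 + 2^2 + 2 + 2 = 10
N_2 = 2 + 10^2 + 10 + 10 = 122

122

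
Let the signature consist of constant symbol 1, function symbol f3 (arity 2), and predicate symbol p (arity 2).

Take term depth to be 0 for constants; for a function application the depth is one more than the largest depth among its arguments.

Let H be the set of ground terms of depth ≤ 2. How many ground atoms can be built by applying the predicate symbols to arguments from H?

First count ground terms of depth ≤ 2.
Count level by level. With function symbols f3/2, the terms of depth ≤ k are the 1 constant together with each function applied to depth-≤(k−1) tuples, so N_k = 1 + N_{k-1}^2.
N_0 = 1
N_1 = 1 + 1^2 = 2
N_2 = 1 + 2^2 = 5
Explicitly: 1, f3(1, 1), f3(1, f3(1, 1)), f3(f3(1, 1), 1), f3(f3(1, 1), f3(1, 1)).
So |H| = 5.
A ground atom is a predicate applied to a tuple of terms from H, so the count is the sum over predicates of |H|^arity:
  p: 5^2 = 25
Total ground atoms: 25.

25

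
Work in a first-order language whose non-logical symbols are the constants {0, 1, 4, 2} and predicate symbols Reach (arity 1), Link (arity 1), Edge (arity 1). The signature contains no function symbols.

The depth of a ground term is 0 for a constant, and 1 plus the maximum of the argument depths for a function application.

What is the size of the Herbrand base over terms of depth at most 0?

12

First count ground terms of depth ≤ 0.
With no function symbols every ground term is a constant, so there are exactly 4 ground terms at every depth bound.
N_0 = 4
Explicitly: 0, 1, 4, 2.
So |H| = 4.
Ground atoms are formed by filling each argument slot of a predicate with a term from H, so an r-ary predicate gives |H|^r atoms:
  Reach: 4;  Link: 4;  Edge: 4
Total ground atoms: 4 + 4 + 4 = 12.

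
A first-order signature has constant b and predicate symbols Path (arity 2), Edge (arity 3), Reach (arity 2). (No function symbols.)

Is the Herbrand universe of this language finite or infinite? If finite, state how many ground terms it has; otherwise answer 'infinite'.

1

There are no function symbols, so the only ground term is the single constant.
The Herbrand universe is {b}, finite with 1 element.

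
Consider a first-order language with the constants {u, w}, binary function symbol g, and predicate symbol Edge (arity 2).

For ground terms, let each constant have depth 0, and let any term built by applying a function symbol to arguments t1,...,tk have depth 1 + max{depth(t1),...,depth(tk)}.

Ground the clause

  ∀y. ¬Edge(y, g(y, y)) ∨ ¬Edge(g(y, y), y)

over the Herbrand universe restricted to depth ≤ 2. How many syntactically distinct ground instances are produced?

Ground terms of depth ≤ 2:
  Count level by level. With function symbols g/2, the terms of depth ≤ k are the 2 constants together with each function applied to depth-≤(k−1) tuples, so N_k = 2 + N_{k-1}^2.
  N_0 = 2
  N_1 = 2 + 2^2 = 6
  N_2 = 2 + 6^2 = 38
So there are 38 ground terms available for substitution.
The clause has 1 distinct variable (y), which appears in the body. In the free term algebra distinct substitutions yield syntactically distinct ground instances.
Number of ground instances = 38.

38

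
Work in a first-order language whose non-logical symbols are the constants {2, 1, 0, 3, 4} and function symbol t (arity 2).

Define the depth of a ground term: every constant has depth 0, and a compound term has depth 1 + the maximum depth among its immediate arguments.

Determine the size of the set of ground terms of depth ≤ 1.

30

Write N_k for the number of ground terms of depth ≤ k. A term of depth ≤ k is either a constant or a function symbol applied to arguments of depth ≤ k−1, so N_k = 5 + N_{k-1}^2.
N_0 = 5
N_1 = 5 + 5^2 = 30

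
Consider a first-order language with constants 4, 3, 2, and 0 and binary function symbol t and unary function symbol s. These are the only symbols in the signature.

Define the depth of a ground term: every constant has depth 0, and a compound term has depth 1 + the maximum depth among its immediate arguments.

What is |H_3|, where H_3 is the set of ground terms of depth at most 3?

365424

Count level by level. With function symbols t/2, s/1, the terms of depth ≤ k are the 4 constants together with each function applied to depth-≤(k−1) tuples, so N_k = 4 + N_{k-1}^2 + N_{k-1}.
N_0 = 4
N_1 = 4 + 4^2 + 4 = 24
N_2 = 4 + 24^2 + 24 = 604
N_3 = 4 + 604^2 + 604 = 365424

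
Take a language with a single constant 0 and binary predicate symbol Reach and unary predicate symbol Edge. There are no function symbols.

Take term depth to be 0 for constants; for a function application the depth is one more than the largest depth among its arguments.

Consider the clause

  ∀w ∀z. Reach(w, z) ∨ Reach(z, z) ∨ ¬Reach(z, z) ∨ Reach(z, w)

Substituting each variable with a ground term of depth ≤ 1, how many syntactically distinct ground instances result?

Ground terms of depth ≤ 1:
  With no function symbols every ground term is a constant, so there is exactly 1 ground term at every depth bound.
  N_0 = 1
  N_1 = 1
  Explicitly: 0.
So there is exactly 1 ground term available for substitution.
There are 2 variables to instantiate (w, z), each occurring in at least one literal, so different choices give different ground instances.
Number of ground instances = 1^2 = 1.

1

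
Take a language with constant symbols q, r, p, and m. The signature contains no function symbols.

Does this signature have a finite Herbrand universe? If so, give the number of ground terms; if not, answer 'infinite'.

There are no function symbols, so every ground term is one of the 4 constants.
The Herbrand universe is {q, r, p, m}, which is finite with 4 elements.

4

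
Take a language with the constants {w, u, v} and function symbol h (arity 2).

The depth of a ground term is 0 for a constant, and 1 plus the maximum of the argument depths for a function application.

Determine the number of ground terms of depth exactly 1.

9

Write N_k for the number of ground terms of depth ≤ k. A term of depth ≤ k is either a constant or a function symbol applied to arguments of depth ≤ k−1, so N_k = 3 + N_{k-1}^2.
N_0 = 3
N_1 = 3 + 3^2 = 12
Terms of depth exactly 1: N_1 − N_0 = 12 − 3 = 9.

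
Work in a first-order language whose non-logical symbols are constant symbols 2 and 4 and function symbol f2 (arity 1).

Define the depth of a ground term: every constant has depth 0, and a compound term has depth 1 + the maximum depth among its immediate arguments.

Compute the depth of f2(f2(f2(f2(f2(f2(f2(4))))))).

7

depth(f2(4)) = 1 + depth(4) = 1 + 0 = 1
depth(f2(f2(4))) = 1 + depth(f2(4)) = 1 + 1 = 2
depth(f2(f2(f2(4)))) = 1 + depth(f2(f2(4))) = 1 + 2 = 3
depth(f2(f2(f2(f2(4))))) = 1 + depth(f2(f2(f2(4)))) = 1 + 3 = 4
depth(f2(f2(f2(f2(f2(4)))))) = 1 + depth(f2(f2(f2(f2(4))))) = 1 + 4 = 5
depth(f2(f2(f2(f2(f2(f2(4))))))) = 1 + depth(f2(f2(f2(f2(f2(4)))))) = 1 + 5 = 6
depth(f2(f2(f2(f2(f2(f2(f2(4)))))))) = 1 + depth(f2(f2(f2(f2(f2(f2(4))))))) = 1 + 6 = 7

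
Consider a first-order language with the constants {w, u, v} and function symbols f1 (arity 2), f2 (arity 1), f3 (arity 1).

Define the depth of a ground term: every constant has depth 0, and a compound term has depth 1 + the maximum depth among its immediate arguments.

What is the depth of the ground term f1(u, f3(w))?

depth(f3(w)) = 1 + depth(w) = 1 + 0 = 1
depth(f1(u, f3(w))) = 1 + max(0, 1) = 2

2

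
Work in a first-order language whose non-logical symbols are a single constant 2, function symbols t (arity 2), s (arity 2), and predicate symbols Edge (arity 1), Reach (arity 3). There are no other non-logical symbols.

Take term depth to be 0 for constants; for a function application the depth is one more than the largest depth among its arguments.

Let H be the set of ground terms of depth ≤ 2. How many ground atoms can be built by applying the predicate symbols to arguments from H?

First count ground terms of depth ≤ 2.
Let N_k = |{terms of depth ≤ k}|. Then N_0 = 1 and N_k = 1 + N_{k-1}^2 + N_{k-1}^2 for k ≥ 1 (one summand per function symbol, arity giving the exponent).
N_0 = 1
N_1 = 1 + 1^2 + 1^2 = 3
N_2 = 1 + 3^2 + 3^2 = 19
So |H| = 19.
Each predicate of arity r yields |H|^r ground atoms (one per choice of an r-tuple from H):
  Edge: 19;  Reach: 19^3 = 6859
Total ground atoms: 19 + 6859 = 6878.

6878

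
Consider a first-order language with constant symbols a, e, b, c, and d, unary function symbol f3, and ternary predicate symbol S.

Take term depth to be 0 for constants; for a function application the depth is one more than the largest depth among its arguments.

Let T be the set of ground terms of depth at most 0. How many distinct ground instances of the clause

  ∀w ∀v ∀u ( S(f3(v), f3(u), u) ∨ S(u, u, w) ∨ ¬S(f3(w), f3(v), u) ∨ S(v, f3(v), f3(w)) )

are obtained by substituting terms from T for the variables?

125

Ground terms of depth ≤ 0:
  Let N_k count ground terms of depth at most k. Each non-constant term of depth ≤ k is some function symbol applied to depth-≤(k−1) arguments, giving N_k = 5 + N_{k-1}.
  N_0 = 5
  Explicitly: a, e, b, c, d.
So there are 5 ground terms available for substitution.
The body mentions every one of the 3 quantified variables; since ground terms form a free algebra, no two substitutions collapse to the same formula.
Number of ground instances = 5^3 = 125.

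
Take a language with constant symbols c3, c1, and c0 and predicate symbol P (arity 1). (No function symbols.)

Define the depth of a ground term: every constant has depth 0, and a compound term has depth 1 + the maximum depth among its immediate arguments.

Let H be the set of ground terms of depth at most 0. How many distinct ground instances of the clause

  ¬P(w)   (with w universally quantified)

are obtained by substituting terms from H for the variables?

Ground terms of depth ≤ 0:
  With no function symbols every ground term is a constant, so there are exactly 3 ground terms at every depth bound.
  N_0 = 3
  Explicitly: c3, c1, c0.
So there are 3 ground terms available for substitution.
The body mentions the single quantified variable w; since ground terms form a free algebra, no two substitutions collapse to the same formula.
Number of ground instances = 3.

3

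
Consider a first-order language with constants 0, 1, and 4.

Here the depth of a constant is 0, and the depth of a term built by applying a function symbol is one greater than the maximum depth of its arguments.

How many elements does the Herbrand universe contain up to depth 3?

3

With no function symbols every ground term is a constant, so there are exactly 3 ground terms at every depth bound.
N_0 = 3
N_1 = 3
N_2 = 3
N_3 = 3
Explicitly: 0, 1, 4.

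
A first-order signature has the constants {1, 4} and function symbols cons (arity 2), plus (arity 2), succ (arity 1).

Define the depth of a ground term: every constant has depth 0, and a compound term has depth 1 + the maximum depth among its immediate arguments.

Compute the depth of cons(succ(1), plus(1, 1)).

depth(succ(1)) = 1 + depth(1) = 1 + 0 = 1
depth(plus(1, 1)) = 1 + max(0, 0) = 1
depth(cons(succ(1), plus(1, 1))) = 1 + max(1, 1) = 2

2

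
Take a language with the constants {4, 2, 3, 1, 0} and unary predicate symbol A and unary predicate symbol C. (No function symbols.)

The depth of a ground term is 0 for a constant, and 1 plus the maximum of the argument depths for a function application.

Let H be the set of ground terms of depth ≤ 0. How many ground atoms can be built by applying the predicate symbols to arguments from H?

10

First count ground terms of depth ≤ 0.
With no function symbols every ground term is a constant, so there are exactly 5 ground terms at every depth bound.
N_0 = 5
So |H| = 5.
Ground atoms are formed by filling each argument slot of a predicate with a term from H, so an r-ary predicate gives |H|^r atoms:
  A: 5;  C: 5
Total ground atoms: 5 + 5 = 10.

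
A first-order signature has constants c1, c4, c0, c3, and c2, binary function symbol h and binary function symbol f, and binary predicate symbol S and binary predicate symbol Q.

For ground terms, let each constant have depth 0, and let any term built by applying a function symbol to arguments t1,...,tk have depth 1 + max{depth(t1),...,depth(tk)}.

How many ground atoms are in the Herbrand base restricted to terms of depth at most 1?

First count ground terms of depth ≤ 1.
Let N_k count ground terms of depth at most k. Each non-constant term of depth ≤ k is some function symbol applied to depth-≤(k−1) arguments, giving N_k = 5 + N_{k-1}^2 + N_{k-1}^2.
N_0 = 5
N_1 = 5 + 5^2 + 5^2 = 55
So |H| = 55.
Each predicate of arity r yields |H|^r ground atoms (one per choice of an r-tuple from H):
  S: 55^2 = 3025;  Q: 55^2 = 3025
Total ground atoms: 3025 + 3025 = 6050.

6050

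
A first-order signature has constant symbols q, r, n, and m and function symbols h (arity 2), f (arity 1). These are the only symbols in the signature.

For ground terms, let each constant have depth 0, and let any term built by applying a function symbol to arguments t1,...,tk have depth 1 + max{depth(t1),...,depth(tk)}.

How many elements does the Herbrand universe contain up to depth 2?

604

If N_k denotes the number of depth-≤k ground terms, the 4 constants give N_0 = 4, and each function symbol of arity r contributes N_{k-1}^r new terms at level k: N_k = 4 + N_{k-1}^2 + N_{k-1}.
N_0 = 4
N_1 = 4 + 4^2 + 4 = 24
N_2 = 4 + 24^2 + 24 = 604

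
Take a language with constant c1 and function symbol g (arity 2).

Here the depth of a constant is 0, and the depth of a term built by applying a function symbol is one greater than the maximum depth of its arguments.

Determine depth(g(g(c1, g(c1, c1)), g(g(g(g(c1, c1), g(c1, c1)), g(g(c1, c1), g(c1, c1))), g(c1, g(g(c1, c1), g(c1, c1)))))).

5

depth(g(c1, c1)) = 1 + max(0, 0) = 1
depth(g(c1, g(c1, c1))) = 1 + max(0, 1) = 2
depth(g(g(c1, c1), g(c1, c1))) = 1 + max(1, 1) = 2
depth(g(g(g(c1, c1), g(c1, c1)), g(g(c1, c1), g(c1, c1)))) = 1 + max(2, 2) = 3
depth(g(c1, g(g(c1, c1), g(c1, c1)))) = 1 + max(0, 2) = 3
depth(g(g(g(g(c1, c1), g(c1, c1)), g(g(c1, c1), g(c1, c1))), g(c1, g(g(c1, c1), g(c1, c1))))) = 1 + max(3, 3) = 4
depth(g(g(c1, g(c1, c1)), g(g(g(g(c1, c1), g(c1, c1)), g(g(c1, c1), g(c1, c1))), g(c1, g(g(c1, c1), g(c1, c1)))))) = 1 + max(2, 4) = 5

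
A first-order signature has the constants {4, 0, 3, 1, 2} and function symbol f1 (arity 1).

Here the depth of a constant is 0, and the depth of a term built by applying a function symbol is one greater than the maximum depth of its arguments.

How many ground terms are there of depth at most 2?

Count level by level. With function symbols f1/1, the terms of depth ≤ k are the 5 constants together with each function applied to depth-≤(k−1) tuples, so N_k = 5 + N_{k-1}.
N_0 = 5
N_1 = 5 + 5 = 10
N_2 = 5 + 10 = 15

15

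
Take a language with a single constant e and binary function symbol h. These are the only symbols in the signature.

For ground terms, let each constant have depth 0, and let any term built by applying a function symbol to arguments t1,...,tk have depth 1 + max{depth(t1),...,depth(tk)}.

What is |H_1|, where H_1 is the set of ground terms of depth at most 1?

2

Count level by level. With function symbols h/2, the terms of depth ≤ k are the 1 constant together with each function applied to depth-≤(k−1) tuples, so N_k = 1 + N_{k-1}^2.
N_0 = 1
N_1 = 1 + 1^2 = 2
Explicitly: e, h(e, e).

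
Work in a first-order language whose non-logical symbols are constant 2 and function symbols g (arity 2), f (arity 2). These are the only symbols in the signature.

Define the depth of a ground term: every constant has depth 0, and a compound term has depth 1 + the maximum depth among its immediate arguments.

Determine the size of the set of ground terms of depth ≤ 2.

19

Count level by level. With function symbols g/2, f/2, the terms of depth ≤ k are the 1 constant together with each function applied to depth-≤(k−1) tuples, so N_k = 1 + N_{k-1}^2 + N_{k-1}^2.
N_0 = 1
N_1 = 1 + 1^2 + 1^2 = 3
N_2 = 1 + 3^2 + 3^2 = 19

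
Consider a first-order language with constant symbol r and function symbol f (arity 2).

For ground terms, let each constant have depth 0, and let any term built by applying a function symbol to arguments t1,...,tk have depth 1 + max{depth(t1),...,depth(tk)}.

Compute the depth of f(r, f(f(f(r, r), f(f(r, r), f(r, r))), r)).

5

depth(f(r, r)) = 1 + max(0, 0) = 1
depth(f(f(r, r), f(r, r))) = 1 + max(1, 1) = 2
depth(f(f(r, r), f(f(r, r), f(r, r)))) = 1 + max(1, 2) = 3
depth(f(f(f(r, r), f(f(r, r), f(r, r))), r)) = 1 + max(3, 0) = 4
depth(f(r, f(f(f(r, r), f(f(r, r), f(r, r))), r))) = 1 + max(0, 4) = 5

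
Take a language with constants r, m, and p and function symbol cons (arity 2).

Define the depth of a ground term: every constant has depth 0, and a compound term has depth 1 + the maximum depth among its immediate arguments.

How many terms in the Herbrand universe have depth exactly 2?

135

Write N_k for the number of ground terms of depth ≤ k. A term of depth ≤ k is either a constant or a function symbol applied to arguments of depth ≤ k−1, so N_k = 3 + N_{k-1}^2.
N_0 = 3
N_1 = 3 + 3^2 = 12
N_2 = 3 + 12^2 = 147
Terms of depth exactly 2: N_2 − N_1 = 147 − 12 = 135.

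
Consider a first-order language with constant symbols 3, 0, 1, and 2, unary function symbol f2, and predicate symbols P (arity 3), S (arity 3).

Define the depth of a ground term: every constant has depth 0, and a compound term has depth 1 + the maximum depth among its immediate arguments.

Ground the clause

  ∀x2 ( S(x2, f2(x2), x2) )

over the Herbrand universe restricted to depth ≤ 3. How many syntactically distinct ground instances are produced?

Ground terms of depth ≤ 3:
  Let N_k count ground terms of depth at most k. Each non-constant term of depth ≤ k is some function symbol applied to depth-≤(k−1) arguments, giving N_k = 4 + N_{k-1}.
  N_0 = 4
  N_1 = 4 + 4 = 8
  N_2 = 4 + 8 = 12
  N_3 = 4 + 12 = 16
So there are 16 ground terms available for substitution.
The body mentions the single quantified variable x2; since ground terms form a free algebra, no two substitutions collapse to the same formula.
Number of ground instances = 16.

16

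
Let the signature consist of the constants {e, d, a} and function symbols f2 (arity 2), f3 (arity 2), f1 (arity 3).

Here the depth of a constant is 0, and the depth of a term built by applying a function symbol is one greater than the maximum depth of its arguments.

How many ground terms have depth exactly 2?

Count level by level. With function symbols f2/2, f3/2, f1/3, the terms of depth ≤ k are the 3 constants together with each function applied to depth-≤(k−1) tuples, so N_k = 3 + N_{k-1}^2 + N_{k-1}^2 + N_{k-1}^3.
N_0 = 3
N_1 = 3 + 3^2 + 3^2 + 3^3 = 48
N_2 = 3 + 48^2 + 48^2 + 48^3 = 115203
Terms of depth exactly 2: N_2 − N_1 = 115203 − 48 = 115155.

115155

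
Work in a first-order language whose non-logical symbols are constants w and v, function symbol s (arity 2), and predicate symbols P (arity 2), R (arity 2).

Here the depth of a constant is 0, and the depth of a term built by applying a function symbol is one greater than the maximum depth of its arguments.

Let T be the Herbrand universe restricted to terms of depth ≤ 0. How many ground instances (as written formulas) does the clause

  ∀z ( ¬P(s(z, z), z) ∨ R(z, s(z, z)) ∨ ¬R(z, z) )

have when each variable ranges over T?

Ground terms of depth ≤ 0:
  Write N_k for the number of ground terms of depth ≤ k. A term of depth ≤ k is either a constant or a function symbol applied to arguments of depth ≤ k−1, so N_k = 2 + N_{k-1}^2.
  N_0 = 2
So there are 2 ground terms available for substitution.
There is 1 variable to instantiate (z),  occurring in at least one literal, so different choices give different ground instances.
Number of ground instances = 2.

2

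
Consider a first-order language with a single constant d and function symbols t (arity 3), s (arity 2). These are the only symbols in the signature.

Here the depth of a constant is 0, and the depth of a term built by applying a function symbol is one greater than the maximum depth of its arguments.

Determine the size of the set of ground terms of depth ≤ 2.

37

Count level by level. With function symbols t/3, s/2, the terms of depth ≤ k are the 1 constant together with each function applied to depth-≤(k−1) tuples, so N_k = 1 + N_{k-1}^3 + N_{k-1}^2.
N_0 = 1
N_1 = 1 + 1^3 + 1^2 = 3
N_2 = 1 + 3^3 + 3^2 = 37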